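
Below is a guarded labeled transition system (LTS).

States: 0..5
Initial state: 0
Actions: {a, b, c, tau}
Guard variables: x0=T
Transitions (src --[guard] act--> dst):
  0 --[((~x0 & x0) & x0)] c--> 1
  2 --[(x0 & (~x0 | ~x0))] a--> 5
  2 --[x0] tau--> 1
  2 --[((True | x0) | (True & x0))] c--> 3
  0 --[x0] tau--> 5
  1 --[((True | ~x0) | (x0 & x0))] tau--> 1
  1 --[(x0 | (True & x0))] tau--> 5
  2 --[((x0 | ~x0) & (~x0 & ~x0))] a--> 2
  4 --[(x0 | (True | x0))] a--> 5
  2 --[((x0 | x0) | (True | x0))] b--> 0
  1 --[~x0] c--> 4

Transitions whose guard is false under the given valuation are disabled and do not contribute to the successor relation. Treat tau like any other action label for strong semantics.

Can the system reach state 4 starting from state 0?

Answer: UNREACHABLE

Analysis:
7 transition(s) survive guard evaluation.
Layer 0: {0}
Layer 1: {5}  cumulative {0,5}
R = {0,5}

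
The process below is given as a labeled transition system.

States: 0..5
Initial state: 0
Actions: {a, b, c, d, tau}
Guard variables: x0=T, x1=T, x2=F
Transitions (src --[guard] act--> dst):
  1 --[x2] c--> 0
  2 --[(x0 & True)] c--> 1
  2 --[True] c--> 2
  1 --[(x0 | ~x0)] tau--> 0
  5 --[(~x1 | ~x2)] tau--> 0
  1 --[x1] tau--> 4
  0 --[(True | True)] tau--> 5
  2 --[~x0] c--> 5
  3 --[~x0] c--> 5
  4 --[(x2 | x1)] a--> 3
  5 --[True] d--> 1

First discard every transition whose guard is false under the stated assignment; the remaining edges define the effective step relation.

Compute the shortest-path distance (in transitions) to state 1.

Breadth-first toward 1:
  L0 = {0}
  L1 = {5}
  L2 = {1}
depth(1)=2, e.g. tau·d

Answer: 2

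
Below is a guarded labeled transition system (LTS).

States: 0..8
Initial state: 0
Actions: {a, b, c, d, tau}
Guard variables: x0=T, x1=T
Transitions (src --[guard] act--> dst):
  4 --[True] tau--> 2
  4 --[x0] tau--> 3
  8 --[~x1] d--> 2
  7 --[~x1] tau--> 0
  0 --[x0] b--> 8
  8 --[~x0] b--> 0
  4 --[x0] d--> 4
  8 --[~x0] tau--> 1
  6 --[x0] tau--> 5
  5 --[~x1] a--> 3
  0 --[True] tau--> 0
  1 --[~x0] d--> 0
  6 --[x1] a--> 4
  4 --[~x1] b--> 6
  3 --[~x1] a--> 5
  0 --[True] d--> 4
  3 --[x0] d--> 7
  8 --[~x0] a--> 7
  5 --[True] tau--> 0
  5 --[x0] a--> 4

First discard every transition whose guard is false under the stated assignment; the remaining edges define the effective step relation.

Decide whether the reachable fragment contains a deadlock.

Answer: DEADLOCK at state 2

Working:
Reachable = {0,2,3,4,7,8}
  0: b→8  d→4  tau→0  [deg 3]
  2: ∅  [STUCK]
  3: d→7  [deg 1]
  4: d→4  tau→2  tau→3  [deg 3]
  7: ∅  [STUCK]
  8: ∅  [STUCK]
witness 2: d·tau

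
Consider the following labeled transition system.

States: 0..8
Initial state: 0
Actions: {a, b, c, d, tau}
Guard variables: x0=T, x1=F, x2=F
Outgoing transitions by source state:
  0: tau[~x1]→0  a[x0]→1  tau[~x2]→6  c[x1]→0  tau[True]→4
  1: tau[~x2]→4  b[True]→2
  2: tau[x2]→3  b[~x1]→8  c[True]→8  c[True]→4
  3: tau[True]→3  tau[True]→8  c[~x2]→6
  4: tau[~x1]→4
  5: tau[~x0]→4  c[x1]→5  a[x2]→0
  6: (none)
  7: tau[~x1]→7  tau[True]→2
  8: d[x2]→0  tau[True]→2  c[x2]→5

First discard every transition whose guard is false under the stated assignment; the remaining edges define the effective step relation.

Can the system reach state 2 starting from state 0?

16 transition(s) survive guard evaluation.
Layer 0: {0}
Layer 1: {1,4,6}  cumulative {0,1,4,6}
Layer 2: {2}  cumulative {0,1,2,4,6}
Layer 3: {8}  cumulative {0,1,2,4,6,8}
R = {0,1,2,4,6,8}
witness 2: a·b

Answer: REACHABLE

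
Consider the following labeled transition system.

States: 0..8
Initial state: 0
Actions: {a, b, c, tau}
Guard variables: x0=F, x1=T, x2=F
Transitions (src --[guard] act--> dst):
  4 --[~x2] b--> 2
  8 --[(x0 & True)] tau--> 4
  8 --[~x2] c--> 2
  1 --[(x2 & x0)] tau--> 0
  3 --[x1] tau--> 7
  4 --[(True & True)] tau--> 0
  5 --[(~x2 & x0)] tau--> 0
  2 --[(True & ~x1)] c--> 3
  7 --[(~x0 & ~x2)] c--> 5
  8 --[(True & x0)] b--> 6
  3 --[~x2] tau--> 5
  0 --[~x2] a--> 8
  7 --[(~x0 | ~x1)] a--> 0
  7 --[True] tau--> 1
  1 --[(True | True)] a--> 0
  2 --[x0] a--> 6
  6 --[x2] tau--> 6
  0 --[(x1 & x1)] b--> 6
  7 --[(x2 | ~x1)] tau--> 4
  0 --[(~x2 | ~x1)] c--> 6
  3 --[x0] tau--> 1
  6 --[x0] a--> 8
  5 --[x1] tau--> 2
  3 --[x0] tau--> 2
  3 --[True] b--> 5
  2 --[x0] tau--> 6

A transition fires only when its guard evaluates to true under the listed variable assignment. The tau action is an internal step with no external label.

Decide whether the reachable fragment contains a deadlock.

Reach set: {0,2,6,8}
  0: a→8  b→6  c→6  [deg 3]
  2: ∅  [no exit]
  6: ∅  [no exit]
  8: c→2  [deg 1]
Path to 2: a·c

Answer: DEADLOCK at state 2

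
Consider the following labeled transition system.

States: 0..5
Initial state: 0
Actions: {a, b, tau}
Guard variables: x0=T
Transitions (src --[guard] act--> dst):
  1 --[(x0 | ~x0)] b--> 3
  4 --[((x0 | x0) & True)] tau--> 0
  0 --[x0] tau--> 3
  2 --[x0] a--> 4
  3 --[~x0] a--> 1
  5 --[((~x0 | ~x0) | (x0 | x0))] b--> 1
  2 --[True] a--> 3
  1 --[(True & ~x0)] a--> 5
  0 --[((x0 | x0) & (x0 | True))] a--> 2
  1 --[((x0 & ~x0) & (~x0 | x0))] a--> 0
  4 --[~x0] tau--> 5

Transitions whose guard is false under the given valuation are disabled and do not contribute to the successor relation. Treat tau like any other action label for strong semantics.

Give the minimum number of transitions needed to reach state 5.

Answer: UNREACHABLE

Analysis:
BFS to 5:
  L0 = {0}
  L1 = {2,3}
  L2 = {4}
5 never appears.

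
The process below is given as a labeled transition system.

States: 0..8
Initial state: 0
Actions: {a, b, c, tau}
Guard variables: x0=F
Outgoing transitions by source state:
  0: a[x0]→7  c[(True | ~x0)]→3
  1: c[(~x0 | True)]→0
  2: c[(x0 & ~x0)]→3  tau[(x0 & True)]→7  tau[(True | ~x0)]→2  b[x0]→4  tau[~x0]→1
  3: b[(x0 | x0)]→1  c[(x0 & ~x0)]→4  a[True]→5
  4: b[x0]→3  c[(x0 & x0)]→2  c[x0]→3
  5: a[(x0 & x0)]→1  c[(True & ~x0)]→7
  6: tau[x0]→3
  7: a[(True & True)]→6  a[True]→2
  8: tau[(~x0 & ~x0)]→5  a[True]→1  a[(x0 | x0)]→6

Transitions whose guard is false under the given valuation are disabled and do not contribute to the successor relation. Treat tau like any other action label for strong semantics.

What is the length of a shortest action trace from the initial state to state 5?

Breadth-first toward 5:
  Layer 0: {0}
  Layer 1: {3}
  Layer 2: {5}
depth(5)=2, e.g. c·a

Answer: 2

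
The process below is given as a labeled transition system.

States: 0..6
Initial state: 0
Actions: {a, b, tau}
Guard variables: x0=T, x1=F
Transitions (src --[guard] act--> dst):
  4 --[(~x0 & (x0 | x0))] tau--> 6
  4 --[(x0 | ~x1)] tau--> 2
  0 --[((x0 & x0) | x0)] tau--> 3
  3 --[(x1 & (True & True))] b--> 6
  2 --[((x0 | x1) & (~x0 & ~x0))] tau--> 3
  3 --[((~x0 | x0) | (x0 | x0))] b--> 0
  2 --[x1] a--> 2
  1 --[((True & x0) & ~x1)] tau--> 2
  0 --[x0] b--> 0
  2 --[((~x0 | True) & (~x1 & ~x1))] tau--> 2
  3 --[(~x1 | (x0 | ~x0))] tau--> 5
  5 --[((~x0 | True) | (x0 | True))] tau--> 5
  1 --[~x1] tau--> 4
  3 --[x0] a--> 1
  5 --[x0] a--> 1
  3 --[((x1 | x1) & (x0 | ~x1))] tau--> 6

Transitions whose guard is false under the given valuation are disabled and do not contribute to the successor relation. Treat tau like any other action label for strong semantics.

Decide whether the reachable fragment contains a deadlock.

Reach set: {0,1,2,3,4,5}
  0: b→0  tau→3  [2 out]
  1: tau→2  tau→4  [2 out]
  2: tau→2  [1 out]
  3: a→1  b→0  tau→5  [3 out]
  4: tau→2  [1 out]
  5: a→1  tau→5  [2 out]

Answer: DEADLOCK-FREE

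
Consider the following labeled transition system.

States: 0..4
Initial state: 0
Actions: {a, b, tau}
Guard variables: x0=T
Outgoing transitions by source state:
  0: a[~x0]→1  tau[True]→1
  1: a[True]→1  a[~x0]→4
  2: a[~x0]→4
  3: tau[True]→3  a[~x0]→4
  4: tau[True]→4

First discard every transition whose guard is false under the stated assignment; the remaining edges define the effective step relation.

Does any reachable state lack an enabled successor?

Answer: DEADLOCK-FREE

Trace:
R = {0,1}
  0: tau→1  [deg 1]
  1: a→1  [deg 1]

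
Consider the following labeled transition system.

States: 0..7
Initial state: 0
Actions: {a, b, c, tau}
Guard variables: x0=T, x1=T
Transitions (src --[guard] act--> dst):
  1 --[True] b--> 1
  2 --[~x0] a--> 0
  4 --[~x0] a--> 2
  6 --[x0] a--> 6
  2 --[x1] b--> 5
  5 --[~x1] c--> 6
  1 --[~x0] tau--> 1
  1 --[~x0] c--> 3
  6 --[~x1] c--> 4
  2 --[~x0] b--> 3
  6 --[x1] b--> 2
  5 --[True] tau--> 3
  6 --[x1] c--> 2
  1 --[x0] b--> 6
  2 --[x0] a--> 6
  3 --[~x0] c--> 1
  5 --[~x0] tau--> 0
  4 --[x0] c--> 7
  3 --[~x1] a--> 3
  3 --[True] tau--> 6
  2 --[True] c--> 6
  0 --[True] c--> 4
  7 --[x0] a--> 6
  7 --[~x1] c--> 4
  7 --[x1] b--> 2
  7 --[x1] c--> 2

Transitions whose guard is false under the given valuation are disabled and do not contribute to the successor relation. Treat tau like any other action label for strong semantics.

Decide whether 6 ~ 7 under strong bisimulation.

Refine partition for ~:
  π0 = {{0,1,2,3,4,5,6,7}}
  π1 = {{0,4},{1},{2,6,7},{3,5}}
  π2 = {{0},{1},{2},{3},{4},{5},{6,7}}
Fixed point at round 3; 7 class(es).
6∈{6,7}, 7∈{6,7}

Answer: BISIMILAR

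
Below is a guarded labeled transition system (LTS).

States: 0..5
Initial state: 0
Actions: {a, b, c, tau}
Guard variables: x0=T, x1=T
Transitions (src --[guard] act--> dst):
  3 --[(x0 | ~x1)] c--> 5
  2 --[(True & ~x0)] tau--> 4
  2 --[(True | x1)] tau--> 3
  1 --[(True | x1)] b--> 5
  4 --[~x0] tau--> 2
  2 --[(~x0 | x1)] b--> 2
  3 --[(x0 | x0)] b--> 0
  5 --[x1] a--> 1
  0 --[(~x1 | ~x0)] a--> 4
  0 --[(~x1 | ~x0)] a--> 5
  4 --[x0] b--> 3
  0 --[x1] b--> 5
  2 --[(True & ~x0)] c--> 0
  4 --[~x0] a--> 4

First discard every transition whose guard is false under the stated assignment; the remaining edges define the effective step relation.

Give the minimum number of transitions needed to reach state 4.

Answer: UNREACHABLE

Working:
Layered search for 4:
  L0 = {0}
  L1 = {5}
  L2 = {1}
4 never appears.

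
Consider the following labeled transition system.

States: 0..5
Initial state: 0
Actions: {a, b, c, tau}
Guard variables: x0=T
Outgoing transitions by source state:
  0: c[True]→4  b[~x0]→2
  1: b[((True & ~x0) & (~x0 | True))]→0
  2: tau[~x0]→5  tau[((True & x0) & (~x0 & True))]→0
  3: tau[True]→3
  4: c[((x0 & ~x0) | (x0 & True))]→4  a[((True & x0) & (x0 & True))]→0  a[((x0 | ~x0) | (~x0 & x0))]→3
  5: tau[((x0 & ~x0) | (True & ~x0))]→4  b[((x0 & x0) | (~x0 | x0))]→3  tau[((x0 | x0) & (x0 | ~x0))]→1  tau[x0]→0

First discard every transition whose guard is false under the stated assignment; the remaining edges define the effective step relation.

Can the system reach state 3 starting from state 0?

After dropping false guards: 8 live edges.
L0 = {0}
L1 = {4}  total {0,4}
L2 = {3}  total {0,3,4}
Reachable = {0,3,4}
Path to 3: c·a

Answer: REACHABLE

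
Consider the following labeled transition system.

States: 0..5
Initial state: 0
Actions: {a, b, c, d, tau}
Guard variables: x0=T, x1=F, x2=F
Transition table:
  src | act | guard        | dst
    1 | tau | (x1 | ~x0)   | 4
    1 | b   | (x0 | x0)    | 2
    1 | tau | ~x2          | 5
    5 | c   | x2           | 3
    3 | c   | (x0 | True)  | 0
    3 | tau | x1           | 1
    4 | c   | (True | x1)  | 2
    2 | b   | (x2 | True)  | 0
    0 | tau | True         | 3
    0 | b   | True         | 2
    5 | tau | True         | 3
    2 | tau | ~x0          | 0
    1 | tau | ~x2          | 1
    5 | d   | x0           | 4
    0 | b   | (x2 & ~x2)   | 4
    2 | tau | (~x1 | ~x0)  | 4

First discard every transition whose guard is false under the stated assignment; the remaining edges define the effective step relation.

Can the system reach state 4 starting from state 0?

Answer: REACHABLE

Trace:
Guard filter leaves 11 enabled edge(s).
Layer 0: {0}
Layer 1: {2,3}  cumulative {0,2,3}
Layer 2: {4}  cumulative {0,2,3,4}
Reach set: {0,2,3,4}
witness 4: b·tau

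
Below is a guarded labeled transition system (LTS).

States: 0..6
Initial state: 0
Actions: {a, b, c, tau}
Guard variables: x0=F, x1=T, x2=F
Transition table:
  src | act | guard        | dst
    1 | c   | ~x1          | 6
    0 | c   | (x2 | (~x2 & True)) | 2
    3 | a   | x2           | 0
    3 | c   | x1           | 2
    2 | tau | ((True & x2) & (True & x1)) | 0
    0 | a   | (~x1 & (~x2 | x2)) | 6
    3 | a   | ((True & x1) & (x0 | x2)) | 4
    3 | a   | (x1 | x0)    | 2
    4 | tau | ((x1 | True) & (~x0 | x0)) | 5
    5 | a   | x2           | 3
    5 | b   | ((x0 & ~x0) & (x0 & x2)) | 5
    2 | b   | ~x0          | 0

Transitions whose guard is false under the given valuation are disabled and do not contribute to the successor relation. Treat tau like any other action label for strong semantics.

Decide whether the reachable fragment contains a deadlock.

Reach set: {0,2}
  0: c→2  [1 out]
  2: b→0  [1 out]

Answer: DEADLOCK-FREE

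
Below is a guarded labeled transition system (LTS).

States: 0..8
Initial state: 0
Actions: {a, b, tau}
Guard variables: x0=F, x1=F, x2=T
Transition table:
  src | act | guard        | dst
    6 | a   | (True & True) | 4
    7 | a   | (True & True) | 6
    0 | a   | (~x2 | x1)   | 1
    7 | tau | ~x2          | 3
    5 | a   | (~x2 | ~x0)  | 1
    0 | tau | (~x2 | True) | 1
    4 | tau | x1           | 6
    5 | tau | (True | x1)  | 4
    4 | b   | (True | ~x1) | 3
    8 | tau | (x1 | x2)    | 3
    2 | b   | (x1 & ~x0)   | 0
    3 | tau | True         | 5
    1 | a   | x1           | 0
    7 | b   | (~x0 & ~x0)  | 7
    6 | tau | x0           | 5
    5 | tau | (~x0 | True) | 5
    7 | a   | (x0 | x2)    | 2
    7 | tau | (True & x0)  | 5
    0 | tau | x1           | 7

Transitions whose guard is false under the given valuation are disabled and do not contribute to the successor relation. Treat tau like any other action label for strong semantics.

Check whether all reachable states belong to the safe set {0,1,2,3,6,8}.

Safe = {0,1,2,3,6,8}
Reachable = {0,1}
  0: safe
  1: safe

Answer: INVARIANT HOLDS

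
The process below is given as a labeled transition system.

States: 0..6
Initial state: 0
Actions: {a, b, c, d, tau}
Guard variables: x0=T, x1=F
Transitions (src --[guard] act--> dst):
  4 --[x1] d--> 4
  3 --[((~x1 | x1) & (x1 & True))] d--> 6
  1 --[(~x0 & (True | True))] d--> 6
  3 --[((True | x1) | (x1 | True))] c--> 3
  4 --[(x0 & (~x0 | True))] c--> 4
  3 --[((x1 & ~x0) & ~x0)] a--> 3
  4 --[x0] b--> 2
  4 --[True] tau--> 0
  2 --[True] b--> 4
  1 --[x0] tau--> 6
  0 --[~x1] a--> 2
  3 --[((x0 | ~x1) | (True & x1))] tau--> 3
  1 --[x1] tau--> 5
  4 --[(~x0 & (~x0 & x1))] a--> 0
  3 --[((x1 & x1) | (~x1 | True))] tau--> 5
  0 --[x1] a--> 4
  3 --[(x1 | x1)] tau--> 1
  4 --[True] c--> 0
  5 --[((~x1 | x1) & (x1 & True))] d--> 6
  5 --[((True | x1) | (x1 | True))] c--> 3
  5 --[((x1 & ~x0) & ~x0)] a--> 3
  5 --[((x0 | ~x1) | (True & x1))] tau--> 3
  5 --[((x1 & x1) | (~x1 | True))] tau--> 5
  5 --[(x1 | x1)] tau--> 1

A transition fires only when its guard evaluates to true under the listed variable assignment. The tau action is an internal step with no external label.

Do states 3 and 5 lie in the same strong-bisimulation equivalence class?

Answer: BISIMILAR

Analysis:
Refine partition for ~:
  round 0: {{0,1,2,3,4,5,6}}
  round 1: {{0},{1},{2},{3,5},{4},{6}}
6 equivalence class(es) (converged in 2)
[3]={3,5}  [5]={3,5}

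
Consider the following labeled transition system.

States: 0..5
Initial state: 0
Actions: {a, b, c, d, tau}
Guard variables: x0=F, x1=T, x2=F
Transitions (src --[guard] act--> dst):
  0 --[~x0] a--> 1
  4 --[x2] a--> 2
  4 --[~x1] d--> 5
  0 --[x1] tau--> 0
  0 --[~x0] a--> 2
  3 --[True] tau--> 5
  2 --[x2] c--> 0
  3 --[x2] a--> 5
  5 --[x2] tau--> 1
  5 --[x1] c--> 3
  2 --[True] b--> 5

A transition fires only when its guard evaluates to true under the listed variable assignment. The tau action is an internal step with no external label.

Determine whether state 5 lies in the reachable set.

Answer: REACHABLE

Trace:
After dropping false guards: 6 live edges.
depth 0: {0}
depth 1: {1,2}  cumulative {0,1,2}
depth 2: {5}  cumulative {0,1,2,5}
depth 3: {3}  cumulative {0,1,2,3,5}
Reachable = {0,1,2,3,5}
trace reaching 5: a·b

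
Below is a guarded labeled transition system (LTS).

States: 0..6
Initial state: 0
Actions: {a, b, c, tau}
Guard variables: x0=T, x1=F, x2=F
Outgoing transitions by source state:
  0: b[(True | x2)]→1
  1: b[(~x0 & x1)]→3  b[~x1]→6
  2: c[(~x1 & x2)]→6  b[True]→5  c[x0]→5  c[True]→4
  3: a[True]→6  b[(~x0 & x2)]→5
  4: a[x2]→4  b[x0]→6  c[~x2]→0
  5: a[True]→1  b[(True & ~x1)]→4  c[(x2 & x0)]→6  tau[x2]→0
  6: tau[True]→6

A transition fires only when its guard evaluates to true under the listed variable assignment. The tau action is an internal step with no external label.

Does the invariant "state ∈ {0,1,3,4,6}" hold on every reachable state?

Allowed set {0,1,3,4,6}
Reach set: {0,1,6}
  0: ok
  1: ok
  6: ok

Answer: INVARIANT HOLDS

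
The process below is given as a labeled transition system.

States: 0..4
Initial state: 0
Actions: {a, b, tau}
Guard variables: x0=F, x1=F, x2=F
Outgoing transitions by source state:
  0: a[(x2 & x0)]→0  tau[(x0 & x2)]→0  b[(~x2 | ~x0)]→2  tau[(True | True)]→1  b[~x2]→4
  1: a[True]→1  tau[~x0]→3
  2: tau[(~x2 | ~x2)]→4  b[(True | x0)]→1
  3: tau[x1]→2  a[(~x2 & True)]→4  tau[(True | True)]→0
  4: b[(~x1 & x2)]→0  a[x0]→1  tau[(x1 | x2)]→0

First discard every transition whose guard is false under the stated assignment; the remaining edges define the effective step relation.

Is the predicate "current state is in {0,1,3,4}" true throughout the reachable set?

Allowed set {0,1,3,4}
Reach set: {0,1,2,3,4}
  0: ✓
  1: ✓
  2: outside
  3: ✓
  4: ✓
reach 2 via b — violates

Answer: INVARIANT VIOLATED at state 2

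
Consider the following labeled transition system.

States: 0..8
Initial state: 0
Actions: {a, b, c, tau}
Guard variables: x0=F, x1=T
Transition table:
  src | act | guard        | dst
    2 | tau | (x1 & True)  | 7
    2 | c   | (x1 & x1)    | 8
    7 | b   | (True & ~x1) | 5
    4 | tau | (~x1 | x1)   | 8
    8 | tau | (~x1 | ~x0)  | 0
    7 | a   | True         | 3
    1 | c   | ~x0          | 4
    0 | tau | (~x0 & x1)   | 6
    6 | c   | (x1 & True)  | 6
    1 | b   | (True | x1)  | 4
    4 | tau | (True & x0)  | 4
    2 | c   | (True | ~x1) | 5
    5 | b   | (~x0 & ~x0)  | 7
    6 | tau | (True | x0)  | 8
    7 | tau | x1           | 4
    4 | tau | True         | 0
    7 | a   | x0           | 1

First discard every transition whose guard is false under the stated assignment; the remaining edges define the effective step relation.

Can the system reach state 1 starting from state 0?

Answer: UNREACHABLE

Working:
14 transition(s) survive guard evaluation.
depth 0: {0}
depth 1: {6}  total {0,6}
depth 2: {8}  total {0,6,8}
Reachable = {0,6,8}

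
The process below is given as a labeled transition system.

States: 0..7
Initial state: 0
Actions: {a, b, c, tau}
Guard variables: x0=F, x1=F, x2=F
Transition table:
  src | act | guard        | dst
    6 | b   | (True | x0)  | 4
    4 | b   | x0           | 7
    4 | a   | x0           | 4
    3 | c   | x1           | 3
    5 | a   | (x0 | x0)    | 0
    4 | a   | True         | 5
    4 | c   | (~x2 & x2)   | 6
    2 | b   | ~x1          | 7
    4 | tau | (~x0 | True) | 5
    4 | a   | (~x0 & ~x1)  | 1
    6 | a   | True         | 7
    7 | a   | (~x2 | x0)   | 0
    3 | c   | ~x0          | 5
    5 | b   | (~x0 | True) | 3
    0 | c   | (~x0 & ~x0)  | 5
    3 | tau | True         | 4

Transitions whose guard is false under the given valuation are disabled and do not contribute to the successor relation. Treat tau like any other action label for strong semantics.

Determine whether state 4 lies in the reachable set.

Answer: REACHABLE

Analysis:
11 transition(s) survive guard evaluation.
L0 = {0}
L1 = {5}  total {0,5}
L2 = {3}  total {0,3,5}
L3 = {4}  total {0,3,4,5}
L4 = {1}  total {0,1,3,4,5}
Reachable = {0,1,3,4,5}
trace reaching 4: c·b·tau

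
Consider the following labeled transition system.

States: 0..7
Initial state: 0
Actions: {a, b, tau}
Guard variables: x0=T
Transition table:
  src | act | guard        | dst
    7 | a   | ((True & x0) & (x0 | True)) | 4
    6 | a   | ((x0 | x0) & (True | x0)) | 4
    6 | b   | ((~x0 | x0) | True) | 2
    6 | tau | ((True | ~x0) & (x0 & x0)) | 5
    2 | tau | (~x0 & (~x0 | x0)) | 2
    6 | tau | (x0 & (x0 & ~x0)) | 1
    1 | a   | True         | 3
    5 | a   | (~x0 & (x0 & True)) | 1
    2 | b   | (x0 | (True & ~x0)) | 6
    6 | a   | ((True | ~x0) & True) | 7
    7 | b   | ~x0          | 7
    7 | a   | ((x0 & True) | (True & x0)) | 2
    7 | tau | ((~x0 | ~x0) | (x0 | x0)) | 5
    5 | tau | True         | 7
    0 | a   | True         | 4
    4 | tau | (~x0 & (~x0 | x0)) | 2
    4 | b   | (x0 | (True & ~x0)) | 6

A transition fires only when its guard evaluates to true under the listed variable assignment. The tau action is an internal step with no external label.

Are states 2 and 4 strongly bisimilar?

Answer: BISIMILAR

Trace:
Compute ~ classes (split until stable):
  round 0: {{0,1,2,3,4,5,6,7}}
  round 1: {{0,1},{2,4},{3},{5},{6},{7}}
  round 2: {{0},{1},{2,4},{3},{5},{6},{7}}
Fixed point at round 3; 7 class(es).
2∈{2,4}, 4∈{2,4}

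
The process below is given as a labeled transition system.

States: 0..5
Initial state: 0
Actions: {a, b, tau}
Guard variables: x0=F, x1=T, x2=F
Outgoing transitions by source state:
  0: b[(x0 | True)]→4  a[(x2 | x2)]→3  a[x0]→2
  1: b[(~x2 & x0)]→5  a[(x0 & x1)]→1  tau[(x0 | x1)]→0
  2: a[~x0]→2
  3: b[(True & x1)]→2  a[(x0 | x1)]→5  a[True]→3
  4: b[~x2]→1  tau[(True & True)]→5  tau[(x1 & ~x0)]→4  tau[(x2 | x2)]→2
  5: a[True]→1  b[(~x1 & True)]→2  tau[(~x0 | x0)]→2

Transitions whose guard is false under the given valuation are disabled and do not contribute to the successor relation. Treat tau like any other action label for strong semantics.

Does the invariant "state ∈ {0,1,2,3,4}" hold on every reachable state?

Answer: INVARIANT VIOLATED at state 5

Working:
Safe = {0,1,2,3,4}
R = {0,1,2,4,5}
  0: ok
  1: ok
  2: ok
  4: ok
  5: VIOLATES
counterexample path to 5: b·tau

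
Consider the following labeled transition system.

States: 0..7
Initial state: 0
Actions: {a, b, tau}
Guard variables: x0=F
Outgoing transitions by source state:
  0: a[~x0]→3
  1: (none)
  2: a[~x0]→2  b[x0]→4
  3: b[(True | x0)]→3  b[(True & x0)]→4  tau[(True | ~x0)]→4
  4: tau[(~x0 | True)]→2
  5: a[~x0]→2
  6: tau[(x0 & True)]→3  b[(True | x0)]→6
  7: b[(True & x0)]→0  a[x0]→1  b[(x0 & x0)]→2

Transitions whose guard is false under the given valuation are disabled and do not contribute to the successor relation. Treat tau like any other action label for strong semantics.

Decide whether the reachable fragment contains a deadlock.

Answer: DEADLOCK-FREE

Analysis:
R = {0,2,3,4}
  0: a→3  [1 exit(s)]
  2: a→2  [1 exit(s)]
  3: b→3  tau→4  [2 exit(s)]
  4: tau→2  [1 exit(s)]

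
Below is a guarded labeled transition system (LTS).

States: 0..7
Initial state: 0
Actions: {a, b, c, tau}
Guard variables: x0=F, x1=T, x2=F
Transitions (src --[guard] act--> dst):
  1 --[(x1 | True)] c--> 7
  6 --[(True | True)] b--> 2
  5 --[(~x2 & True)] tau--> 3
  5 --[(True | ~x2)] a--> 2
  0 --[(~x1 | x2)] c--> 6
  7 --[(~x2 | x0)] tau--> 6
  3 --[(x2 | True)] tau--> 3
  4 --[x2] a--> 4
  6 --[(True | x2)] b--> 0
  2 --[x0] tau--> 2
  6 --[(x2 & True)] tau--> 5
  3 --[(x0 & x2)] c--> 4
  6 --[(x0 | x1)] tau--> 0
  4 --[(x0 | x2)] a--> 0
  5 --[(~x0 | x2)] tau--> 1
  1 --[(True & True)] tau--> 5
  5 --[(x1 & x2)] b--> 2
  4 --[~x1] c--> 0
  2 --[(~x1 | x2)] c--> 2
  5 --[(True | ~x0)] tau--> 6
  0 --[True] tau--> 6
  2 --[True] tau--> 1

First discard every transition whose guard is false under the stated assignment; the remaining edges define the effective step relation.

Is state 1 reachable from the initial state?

Answer: REACHABLE

Analysis:
After dropping false guards: 13 live edges.
Layer 0: {0}
Layer 1: {6}  now seen {0,6}
Layer 2: {2}  now seen {0,2,6}
Layer 3: {1}  now seen {0,1,2,6}
Layer 4: {5,7}  now seen {0,1,2,5,6,7}
Layer 5: {3}  now seen {0,1,2,3,5,6,7}
Reachable = {0,1,2,3,5,6,7}
witness 1: tau·b·tau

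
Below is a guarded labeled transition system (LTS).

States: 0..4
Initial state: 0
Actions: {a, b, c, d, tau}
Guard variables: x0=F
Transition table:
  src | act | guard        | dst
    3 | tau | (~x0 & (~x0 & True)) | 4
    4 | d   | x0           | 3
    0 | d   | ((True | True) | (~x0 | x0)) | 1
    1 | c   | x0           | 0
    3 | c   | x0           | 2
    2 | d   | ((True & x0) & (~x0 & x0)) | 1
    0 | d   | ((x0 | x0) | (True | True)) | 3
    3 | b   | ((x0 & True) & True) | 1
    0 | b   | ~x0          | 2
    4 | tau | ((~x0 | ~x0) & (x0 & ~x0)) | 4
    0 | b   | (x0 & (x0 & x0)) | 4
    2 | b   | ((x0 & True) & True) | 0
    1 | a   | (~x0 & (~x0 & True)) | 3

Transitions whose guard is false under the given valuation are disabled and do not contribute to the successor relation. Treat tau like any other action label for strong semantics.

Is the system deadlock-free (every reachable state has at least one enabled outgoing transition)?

Reachable = {0,1,2,3,4}
  0: b→2  d→1  d→3  [3 exit(s)]
  1: a→3  [1 exit(s)]
  2: ∅  [no exit]
  3: tau→4  [1 exit(s)]
  4: ∅  [no exit]
witness 2: b

Answer: DEADLOCK at state 2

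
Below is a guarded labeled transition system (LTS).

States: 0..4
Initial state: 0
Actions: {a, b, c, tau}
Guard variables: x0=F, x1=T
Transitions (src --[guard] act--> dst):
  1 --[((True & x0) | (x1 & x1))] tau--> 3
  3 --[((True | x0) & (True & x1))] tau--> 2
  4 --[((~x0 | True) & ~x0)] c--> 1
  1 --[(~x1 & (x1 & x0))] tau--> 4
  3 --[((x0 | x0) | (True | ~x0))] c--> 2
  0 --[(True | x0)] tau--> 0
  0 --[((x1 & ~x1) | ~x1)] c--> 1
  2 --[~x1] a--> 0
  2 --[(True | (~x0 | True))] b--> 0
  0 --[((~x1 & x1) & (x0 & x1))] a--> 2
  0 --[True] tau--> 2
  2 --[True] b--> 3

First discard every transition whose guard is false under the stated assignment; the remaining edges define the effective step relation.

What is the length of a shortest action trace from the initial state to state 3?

Layered search for 3:
  depth 0: {0}
  depth 1: {2}
  depth 2: {3}
depth(3)=2, e.g. tau·b

Answer: 2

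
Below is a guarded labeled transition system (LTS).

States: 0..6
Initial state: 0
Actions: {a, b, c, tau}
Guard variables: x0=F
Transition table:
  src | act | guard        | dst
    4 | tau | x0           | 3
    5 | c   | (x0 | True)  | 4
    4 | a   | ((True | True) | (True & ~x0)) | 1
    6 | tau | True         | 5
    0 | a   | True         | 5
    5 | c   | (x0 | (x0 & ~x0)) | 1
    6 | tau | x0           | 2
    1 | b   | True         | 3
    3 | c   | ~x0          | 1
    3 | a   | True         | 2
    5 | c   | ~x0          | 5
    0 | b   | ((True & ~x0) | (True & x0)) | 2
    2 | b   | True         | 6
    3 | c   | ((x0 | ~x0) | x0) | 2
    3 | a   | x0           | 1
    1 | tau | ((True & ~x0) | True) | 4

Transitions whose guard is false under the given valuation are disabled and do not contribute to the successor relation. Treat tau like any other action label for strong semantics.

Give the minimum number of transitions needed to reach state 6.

Layered search for 6:
  depth 0: {0}
  depth 1: {2,5}
  depth 2: {4,6}
6 enters at depth 2; path b·b

Answer: 2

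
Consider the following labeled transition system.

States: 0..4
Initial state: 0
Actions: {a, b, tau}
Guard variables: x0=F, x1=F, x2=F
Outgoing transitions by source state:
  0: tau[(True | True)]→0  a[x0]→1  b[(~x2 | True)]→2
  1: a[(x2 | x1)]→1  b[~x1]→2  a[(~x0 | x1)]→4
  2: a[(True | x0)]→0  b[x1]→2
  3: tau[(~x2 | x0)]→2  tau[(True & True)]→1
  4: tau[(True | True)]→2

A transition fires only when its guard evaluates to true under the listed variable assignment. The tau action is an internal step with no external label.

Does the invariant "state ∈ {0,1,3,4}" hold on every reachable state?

Safe = {0,1,3,4}
Reach set: {0,2}
  0: ✓
  2: outside
witness against invariant: b → 2

Answer: INVARIANT VIOLATED at state 2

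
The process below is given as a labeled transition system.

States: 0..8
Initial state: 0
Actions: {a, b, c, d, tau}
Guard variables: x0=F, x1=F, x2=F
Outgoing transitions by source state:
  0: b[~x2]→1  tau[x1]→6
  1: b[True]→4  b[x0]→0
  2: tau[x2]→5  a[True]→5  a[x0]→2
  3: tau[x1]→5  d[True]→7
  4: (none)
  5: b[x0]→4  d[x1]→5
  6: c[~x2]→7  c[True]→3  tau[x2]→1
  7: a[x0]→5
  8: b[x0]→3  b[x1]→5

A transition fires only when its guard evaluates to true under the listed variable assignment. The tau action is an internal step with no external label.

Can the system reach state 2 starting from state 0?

Guard filter leaves 6 enabled edge(s).
L0 = {0}
L1 = {1}  now seen {0,1}
L2 = {4}  now seen {0,1,4}
Reachable = {0,1,4}

Answer: UNREACHABLE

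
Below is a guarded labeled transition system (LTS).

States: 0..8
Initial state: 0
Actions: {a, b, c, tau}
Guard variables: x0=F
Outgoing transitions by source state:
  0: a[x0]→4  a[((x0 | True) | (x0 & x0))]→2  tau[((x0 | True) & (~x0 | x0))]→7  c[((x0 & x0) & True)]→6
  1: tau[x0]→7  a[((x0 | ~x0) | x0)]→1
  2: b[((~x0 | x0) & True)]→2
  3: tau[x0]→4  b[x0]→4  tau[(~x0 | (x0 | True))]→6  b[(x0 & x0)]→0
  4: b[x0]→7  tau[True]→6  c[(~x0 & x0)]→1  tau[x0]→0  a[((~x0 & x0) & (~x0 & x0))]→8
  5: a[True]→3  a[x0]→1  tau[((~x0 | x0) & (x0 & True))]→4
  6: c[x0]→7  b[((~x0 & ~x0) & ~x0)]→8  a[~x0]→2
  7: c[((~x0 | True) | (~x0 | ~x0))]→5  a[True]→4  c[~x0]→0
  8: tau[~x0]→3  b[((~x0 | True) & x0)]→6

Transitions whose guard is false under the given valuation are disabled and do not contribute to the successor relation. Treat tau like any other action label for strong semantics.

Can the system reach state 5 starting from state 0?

Answer: REACHABLE

Analysis:
After dropping false guards: 13 live edges.
L0 = {0}
L1 = {2,7}  total {0,2,7}
L2 = {4,5}  total {0,2,4,5,7}
L3 = {3,6}  total {0,2,3,4,5,6,7}
L4 = {8}  total {0,2,3,4,5,6,7,8}
Reach set: {0,2,3,4,5,6,7,8}
witness 5: tau·c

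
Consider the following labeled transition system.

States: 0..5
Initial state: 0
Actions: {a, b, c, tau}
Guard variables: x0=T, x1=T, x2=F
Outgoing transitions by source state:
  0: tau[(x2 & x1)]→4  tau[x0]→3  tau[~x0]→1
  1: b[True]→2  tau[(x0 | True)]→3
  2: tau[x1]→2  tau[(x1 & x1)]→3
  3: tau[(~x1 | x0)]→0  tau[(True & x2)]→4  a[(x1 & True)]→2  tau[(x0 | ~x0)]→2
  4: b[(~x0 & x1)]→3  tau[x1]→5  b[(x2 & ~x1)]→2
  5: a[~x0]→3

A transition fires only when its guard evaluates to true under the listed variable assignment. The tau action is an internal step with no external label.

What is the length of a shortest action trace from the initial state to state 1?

BFS to 1:
  Layer 0: {0}
  Layer 1: {3}
  Layer 2: {2}
1 never appears.

Answer: UNREACHABLE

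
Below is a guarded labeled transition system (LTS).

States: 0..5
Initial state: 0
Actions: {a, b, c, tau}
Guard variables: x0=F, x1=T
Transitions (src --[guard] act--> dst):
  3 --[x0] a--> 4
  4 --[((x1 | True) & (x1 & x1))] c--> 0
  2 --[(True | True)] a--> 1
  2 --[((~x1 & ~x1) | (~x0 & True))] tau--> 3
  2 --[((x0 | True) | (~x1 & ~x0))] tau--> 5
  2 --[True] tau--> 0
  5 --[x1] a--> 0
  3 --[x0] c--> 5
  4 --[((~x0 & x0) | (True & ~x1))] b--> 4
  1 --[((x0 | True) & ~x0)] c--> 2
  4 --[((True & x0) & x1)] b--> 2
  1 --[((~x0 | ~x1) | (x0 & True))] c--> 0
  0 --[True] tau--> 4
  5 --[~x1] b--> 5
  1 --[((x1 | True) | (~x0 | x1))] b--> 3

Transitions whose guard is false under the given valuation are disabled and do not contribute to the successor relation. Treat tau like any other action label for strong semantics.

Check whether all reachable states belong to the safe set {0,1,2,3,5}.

Allowed set {0,1,2,3,5}
R = {0,4}
  0: ok
  4: ✗ unsafe
witness against invariant: tau → 4

Answer: INVARIANT VIOLATED at state 4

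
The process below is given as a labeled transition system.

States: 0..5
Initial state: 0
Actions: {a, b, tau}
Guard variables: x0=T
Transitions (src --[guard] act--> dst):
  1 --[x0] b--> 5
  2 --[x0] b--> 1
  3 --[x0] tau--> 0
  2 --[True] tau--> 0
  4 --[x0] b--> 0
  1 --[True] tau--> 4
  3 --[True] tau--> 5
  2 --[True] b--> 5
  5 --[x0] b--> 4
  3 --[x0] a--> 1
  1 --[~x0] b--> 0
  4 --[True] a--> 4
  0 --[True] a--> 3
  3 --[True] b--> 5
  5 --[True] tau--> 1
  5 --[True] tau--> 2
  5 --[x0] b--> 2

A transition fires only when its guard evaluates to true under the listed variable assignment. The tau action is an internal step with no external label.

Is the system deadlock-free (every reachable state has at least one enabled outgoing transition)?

Reach set: {0,1,2,3,4,5}
  0: a→3  [deg 1]
  1: b→5  tau→4  [deg 2]
  2: b→1  b→5  tau→0  [deg 3]
  3: a→1  b→5  tau→0  tau→5  [deg 4]
  4: a→4  b→0  [deg 2]
  5: b→2  b→4  tau→1  tau→2  [deg 4]

Answer: DEADLOCK-FREE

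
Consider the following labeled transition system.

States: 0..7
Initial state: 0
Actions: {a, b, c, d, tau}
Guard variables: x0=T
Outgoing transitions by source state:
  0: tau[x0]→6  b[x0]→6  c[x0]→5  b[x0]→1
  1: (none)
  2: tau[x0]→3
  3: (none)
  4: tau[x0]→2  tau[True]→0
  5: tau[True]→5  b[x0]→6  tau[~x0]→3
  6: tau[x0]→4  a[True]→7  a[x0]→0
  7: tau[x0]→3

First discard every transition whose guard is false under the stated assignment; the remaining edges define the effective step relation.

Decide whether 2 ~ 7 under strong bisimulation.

Answer: BISIMILAR

Analysis:
Bisimulation quotient by refinement:
  π0 = {{0,1,2,3,4,5,6,7}}
  π1 = {{0},{1,3},{2,4,7},{5},{6}}
  π2 = {{0},{1,3},{2,7},{4},{5},{6}}
Fixed point at round 3; 6 class(es).
class of 2: {2,7}; class of 7: {2,7}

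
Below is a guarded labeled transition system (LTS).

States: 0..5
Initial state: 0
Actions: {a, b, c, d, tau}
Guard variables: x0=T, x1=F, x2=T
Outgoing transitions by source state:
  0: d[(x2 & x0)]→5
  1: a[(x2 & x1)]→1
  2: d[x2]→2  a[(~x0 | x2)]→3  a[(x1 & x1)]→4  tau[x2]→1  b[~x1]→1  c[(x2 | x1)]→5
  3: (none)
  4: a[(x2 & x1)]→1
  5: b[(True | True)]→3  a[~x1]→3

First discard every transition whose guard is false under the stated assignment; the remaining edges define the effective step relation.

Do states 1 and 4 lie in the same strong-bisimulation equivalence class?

Answer: BISIMILAR

Analysis:
Bisimulation quotient by refinement:
  P[0] = {{0,1,2,3,4,5}}
  P[1] = {{0},{1,3,4},{2},{5}}
4 equivalence class(es) (converged in 2)
[1]={1,3,4}  [4]={1,3,4}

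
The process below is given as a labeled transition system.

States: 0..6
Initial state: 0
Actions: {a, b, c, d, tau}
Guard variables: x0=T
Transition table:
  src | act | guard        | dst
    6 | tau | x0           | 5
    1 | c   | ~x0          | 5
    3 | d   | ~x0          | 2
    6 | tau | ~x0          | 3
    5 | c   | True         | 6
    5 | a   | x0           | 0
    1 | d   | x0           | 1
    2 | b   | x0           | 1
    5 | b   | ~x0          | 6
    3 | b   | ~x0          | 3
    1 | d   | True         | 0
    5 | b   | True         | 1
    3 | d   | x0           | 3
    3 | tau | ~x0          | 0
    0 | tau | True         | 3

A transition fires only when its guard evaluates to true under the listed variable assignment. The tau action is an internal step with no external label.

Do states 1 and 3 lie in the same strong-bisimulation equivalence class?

Answer: NOT BISIMILAR

Trace:
Compute ~ classes (split until stable):
  P[0] = {{0,1,2,3,4,5,6}}
  P[1] = {{0,6},{1,3},{2},{4},{5}}
  P[2] = {{0},{1},{2},{3},{4},{5},{6}}
Fixed point at round 3; 7 class(es).
[1]={1}  [3]={3}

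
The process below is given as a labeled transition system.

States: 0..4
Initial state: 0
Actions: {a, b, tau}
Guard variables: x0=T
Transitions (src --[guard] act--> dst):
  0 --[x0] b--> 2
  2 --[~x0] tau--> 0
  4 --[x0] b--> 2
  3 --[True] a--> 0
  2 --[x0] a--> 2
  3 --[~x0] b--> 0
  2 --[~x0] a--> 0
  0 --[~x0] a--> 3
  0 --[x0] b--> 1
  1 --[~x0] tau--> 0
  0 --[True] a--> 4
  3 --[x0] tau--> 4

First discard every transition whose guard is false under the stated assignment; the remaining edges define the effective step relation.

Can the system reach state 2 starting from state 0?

Answer: REACHABLE

Trace:
Guard filter leaves 7 enabled edge(s).
Layer 0: {0}
Layer 1: {1,2,4}  cumulative {0,1,2,4}
Reachable = {0,1,2,4}
trace reaching 2: b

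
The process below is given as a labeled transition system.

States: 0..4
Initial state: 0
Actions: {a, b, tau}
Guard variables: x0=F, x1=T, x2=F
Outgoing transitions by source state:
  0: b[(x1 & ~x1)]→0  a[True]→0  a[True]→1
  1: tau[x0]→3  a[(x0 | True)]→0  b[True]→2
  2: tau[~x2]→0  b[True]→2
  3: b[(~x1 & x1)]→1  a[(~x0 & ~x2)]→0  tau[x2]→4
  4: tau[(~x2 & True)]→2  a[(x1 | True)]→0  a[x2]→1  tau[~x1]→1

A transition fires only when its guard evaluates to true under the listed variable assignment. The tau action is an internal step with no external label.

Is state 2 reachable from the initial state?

After dropping false guards: 9 live edges.
L0 = {0}
L1 = {1}  now seen {0,1}
L2 = {2}  now seen {0,1,2}
Reachable = {0,1,2}
Path to 2: a·b

Answer: REACHABLE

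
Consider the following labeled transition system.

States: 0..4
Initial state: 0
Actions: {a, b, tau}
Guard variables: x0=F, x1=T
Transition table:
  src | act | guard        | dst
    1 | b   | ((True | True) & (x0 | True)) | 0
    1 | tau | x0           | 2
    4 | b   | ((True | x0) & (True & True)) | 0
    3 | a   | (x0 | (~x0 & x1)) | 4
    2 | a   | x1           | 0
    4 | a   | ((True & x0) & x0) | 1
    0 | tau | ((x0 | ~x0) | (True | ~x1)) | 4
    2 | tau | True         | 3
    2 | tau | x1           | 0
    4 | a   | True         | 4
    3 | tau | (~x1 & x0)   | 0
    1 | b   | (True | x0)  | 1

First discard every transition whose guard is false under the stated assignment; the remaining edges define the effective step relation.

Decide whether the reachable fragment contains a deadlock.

Answer: DEADLOCK-FREE

Working:
R = {0,4}
  0: tau→4  [1 out]
  4: a→4  b→0  [2 out]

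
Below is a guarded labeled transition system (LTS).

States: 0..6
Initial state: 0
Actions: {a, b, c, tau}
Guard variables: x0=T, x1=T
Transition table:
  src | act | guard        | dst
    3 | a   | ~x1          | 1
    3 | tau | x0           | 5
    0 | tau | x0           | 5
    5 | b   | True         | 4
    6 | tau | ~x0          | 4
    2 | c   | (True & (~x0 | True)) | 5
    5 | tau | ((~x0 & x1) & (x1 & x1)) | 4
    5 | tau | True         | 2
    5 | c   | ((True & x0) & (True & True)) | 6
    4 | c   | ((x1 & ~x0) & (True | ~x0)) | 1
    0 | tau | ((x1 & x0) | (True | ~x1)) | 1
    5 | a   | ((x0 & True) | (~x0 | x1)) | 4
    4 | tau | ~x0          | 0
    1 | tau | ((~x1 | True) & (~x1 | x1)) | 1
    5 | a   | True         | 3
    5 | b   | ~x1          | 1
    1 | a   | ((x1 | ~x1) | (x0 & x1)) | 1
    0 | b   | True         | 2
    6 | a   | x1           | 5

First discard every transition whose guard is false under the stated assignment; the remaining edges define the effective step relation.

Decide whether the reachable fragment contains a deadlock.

Reach set: {0,1,2,3,4,5,6}
  0: b→2  tau→1  tau→5  [3 out]
  1: a→1  tau→1  [2 out]
  2: c→5  [1 out]
  3: tau→5  [1 out]
  4: ∅  [deadlock]
  5: a→3  a→4  b→4  c→6  tau→2  [5 out]
  6: a→5  [1 out]
witness 4: tau·b

Answer: DEADLOCK at state 4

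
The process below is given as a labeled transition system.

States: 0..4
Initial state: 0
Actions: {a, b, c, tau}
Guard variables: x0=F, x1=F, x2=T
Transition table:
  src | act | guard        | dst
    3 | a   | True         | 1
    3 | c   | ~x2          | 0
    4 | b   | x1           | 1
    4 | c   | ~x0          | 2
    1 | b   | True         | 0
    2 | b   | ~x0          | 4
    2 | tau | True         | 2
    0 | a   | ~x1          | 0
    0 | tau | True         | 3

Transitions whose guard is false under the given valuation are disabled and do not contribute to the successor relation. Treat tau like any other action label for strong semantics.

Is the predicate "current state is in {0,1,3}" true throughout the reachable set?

Answer: INVARIANT HOLDS

Trace:
Inv-set: {0,1,3}
Reachable = {0,1,3}
  0: ✓
  1: ✓
  3: ✓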